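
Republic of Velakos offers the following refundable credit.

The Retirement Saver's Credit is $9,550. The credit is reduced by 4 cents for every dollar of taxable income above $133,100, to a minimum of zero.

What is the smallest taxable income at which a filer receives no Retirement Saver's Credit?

$371,850

The credit falls by 4% of each dollar above $133,100, so it reaches zero when the excess is $9,550 / 4% = $238,750: income = $133,100 + $238,750 = $371,850.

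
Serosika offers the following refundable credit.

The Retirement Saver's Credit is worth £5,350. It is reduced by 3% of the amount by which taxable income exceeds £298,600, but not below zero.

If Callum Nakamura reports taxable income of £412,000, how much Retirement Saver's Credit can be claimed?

£1,948

Retirement Saver's Credit: 3% of the £113,400 excess over £298,600 is £3,402; credit = £5,350 − £3,402 = £1,948.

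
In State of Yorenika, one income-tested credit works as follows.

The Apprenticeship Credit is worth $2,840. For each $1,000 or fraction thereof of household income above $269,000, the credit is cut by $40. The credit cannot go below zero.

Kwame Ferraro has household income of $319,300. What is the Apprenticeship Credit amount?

$800

Apprenticeship Credit: income exceeds $269,000 by $50,300, which is 51 full-or-partial $1,000 increments; reduction = 51 × $40 = $2,040, leaving $800.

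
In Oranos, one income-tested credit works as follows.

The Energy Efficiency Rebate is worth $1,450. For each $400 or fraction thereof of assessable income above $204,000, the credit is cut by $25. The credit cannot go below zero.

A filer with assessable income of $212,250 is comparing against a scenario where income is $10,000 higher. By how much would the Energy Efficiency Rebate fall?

At $212,250 — income exceeds $204,000 by $8,250, which is 21 full-or-partial $400 increments; reduction = 21 × $25 = $525, leaving $925.
At $222,250 — income exceeds $204,000 by $18,250, which is 46 full-or-partial $400 increments; reduction = 46 × $25 = $1,150, leaving $300.
Lost: $925 − $300 = $625.

$625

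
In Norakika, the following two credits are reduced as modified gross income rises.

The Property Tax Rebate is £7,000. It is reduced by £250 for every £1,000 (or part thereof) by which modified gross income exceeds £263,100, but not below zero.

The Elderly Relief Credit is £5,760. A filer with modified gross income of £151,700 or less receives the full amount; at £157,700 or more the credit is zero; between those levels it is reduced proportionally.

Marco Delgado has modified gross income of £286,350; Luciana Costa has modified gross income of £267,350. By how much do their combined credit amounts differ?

£4,750

Marco (£286,350): Property Tax Rebate: income exceeds £263,100 by £23,250, which is 24 full-or-partial £1,000 increments; reduction = 24 × £250 = £6,000, leaving £1,000. Elderly Relief Credit: £286,350 is at or above £157,700, so the credit is £0. total £1,000 + £0 = £1,000
Luciana (£267,350): Property Tax Rebate: income exceeds £263,100 by £4,250, which is 5 full-or-partial £1,000 increments; reduction = 5 × £250 = £1,250, leaving £5,750. Elderly Relief Credit: £267,350 is at or above £157,700, so the credit is £0. total £5,750 + £0 = £5,750
Difference: |£1,000 − £5,750| = £4,750.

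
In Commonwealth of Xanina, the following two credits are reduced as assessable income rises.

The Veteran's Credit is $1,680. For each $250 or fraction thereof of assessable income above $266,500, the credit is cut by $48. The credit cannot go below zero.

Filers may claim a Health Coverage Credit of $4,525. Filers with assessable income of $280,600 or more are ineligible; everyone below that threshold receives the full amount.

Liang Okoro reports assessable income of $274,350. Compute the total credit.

$4,669

Veteran's Credit: income exceeds $266,500 by $7,850, which is 32 full-or-partial $250 increments; reduction = 32 × $48 = $1,536, leaving $144.
Health Coverage Credit: $274,350 is below the $280,600 cutoff, so the full $4,525 applies.
Total: $144 + $4,525 = $4,669.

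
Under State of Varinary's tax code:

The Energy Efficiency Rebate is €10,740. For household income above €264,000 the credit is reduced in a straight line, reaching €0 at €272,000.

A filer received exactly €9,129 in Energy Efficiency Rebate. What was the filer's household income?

€265,200

€9,129 is 9,129/10,740 of the full €10,740, so 1,611/10,740 of the €8,000 range has been used: income = €264,000 + €8,000 × 1,611/10,740 = €265,200.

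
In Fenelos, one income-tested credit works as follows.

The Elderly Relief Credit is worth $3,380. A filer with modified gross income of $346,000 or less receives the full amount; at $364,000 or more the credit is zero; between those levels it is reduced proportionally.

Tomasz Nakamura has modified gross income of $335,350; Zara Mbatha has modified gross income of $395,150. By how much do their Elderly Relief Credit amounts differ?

Tomasz ($335,350): Elderly Relief Credit: $335,350 is at or below the $346,000 threshold, so the full $3,380 applies.
Zara ($395,150): Elderly Relief Credit: $395,150 is at or above $364,000, so the credit is $0.
Difference: |$3,380 − $0| = $3,380.

$3,380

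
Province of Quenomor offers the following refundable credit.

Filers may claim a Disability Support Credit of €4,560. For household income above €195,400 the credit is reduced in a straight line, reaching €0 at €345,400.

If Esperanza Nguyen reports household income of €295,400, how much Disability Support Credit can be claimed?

Disability Support Credit: €295,400 is €100,000 into a €150,000 phase-out range, leaving 50,000/150,000 of the credit: €4,560 × 50,000/150,000 = €1,520.

€1,520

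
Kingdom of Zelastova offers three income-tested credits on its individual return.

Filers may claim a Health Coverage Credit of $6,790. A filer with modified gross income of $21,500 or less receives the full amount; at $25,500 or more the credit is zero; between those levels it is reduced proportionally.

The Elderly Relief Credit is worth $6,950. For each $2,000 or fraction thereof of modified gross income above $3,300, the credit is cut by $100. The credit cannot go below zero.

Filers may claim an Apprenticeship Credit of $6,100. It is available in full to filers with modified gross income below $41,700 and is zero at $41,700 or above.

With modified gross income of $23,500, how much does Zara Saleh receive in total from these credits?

Health Coverage Credit: $23,500 is $2,000 into a $4,000 phase-out range, leaving 2,000/4,000 of the credit: $6,790 × 2,000/4,000 = $3,395.
Elderly Relief Credit: income exceeds $3,300 by $20,200, which is 11 full-or-partial $2,000 increments; reduction = 11 × $100 = $1,100, leaving $5,850.
Apprenticeship Credit: $23,500 is below the $41,700 cutoff, so the full $6,100 applies.
Total: $3,395 + $5,850 + $6,100 = $15,345.

$15,345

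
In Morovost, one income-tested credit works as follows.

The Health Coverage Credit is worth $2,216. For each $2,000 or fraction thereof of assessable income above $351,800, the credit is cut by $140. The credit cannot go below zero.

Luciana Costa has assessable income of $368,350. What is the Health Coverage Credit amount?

$956

Health Coverage Credit: income exceeds $351,800 by $16,550, which is 9 full-or-partial $2,000 increments; reduction = 9 × $140 = $1,260, leaving $956.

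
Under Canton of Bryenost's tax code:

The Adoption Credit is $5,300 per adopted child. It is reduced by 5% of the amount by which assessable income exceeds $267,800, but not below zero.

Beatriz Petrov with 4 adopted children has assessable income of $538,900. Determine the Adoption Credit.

Adoption Credit: base = 4 × $5,300 = $21,200. 5% of the $271,100 excess over $267,800 is $13,555; credit = $21,200 − $13,555 = $7,645.

$7,645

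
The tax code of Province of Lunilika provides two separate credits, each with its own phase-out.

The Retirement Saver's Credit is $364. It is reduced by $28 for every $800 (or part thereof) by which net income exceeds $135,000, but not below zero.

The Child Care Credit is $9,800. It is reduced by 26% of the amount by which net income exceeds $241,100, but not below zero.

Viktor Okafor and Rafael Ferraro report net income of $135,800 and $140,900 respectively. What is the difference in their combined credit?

Viktor ($135,800): Retirement Saver's Credit: income exceeds $135,000 by $800, which is 1 full-or-partial $800 increment; reduction = 1 × $28 = $28, leaving $336. Child Care Credit: $135,800 is at or below the $241,100 threshold, so the full $9,800 applies. total $336 + $9,800 = $10,136
Rafael ($140,900): Retirement Saver's Credit: income exceeds $135,000 by $5,900, which is 8 full-or-partial $800 increments; reduction = 8 × $28 = $224, leaving $140. Child Care Credit: $140,900 is at or below the $241,100 threshold, so the full $9,800 applies. total $140 + $9,800 = $9,940
Difference: |$10,136 − $9,940| = $196.

$196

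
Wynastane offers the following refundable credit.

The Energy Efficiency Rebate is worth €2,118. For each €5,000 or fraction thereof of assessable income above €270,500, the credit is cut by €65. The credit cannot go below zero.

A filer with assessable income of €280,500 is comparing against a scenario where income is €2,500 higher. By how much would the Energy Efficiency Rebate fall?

€65

At €280,500 — income exceeds €270,500 by €10,000, which is 2 full-or-partial €5,000 increments; reduction = 2 × €65 = €130, leaving €1,988.
At €283,000 — income exceeds €270,500 by €12,500, which is 3 full-or-partial €5,000 increments; reduction = 3 × €65 = €195, leaving €1,923.
Lost: €1,988 − €1,923 = €65.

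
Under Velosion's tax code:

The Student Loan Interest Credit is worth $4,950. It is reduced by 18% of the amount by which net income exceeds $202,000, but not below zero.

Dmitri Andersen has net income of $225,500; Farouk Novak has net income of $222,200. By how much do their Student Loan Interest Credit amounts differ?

$594

Dmitri ($225,500): Student Loan Interest Credit: 18% of the $23,500 excess over $202,000 is $4,230; credit = $4,950 − $4,230 = $720.
Farouk ($222,200): Student Loan Interest Credit: 18% of the $20,200 excess over $202,000 is $3,636; credit = $4,950 − $3,636 = $1,314.
Difference: |$720 − $1,314| = $594.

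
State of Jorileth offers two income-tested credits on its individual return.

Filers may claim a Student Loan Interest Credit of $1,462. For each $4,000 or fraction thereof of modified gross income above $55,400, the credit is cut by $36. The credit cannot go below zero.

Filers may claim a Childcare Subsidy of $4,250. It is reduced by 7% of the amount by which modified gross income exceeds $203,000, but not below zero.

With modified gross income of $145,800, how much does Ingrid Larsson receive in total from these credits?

Student Loan Interest Credit: income exceeds $55,400 by $90,400, which is 23 full-or-partial $4,000 increments; reduction = 23 × $36 = $828, leaving $634.
Childcare Subsidy: $145,800 is at or below the $203,000 threshold, so the full $4,250 applies.
Total: $634 + $4,250 = $4,884.

$4,884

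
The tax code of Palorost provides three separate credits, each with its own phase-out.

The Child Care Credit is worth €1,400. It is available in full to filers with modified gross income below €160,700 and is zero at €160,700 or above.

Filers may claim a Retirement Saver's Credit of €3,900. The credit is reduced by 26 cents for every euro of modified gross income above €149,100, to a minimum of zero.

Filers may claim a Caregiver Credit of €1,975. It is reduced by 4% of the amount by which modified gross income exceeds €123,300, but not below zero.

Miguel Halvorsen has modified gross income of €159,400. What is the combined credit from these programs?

€3,153

Child Care Credit: €159,400 is below the €160,700 cutoff, so the full €1,400 applies.
Retirement Saver's Credit: 26% of the €10,300 excess over €149,100 is €2,678; credit = €3,900 − €2,678 = €1,222.
Caregiver Credit: 4% of the €36,100 excess over €123,300 is €1,444; credit = €1,975 − €1,444 = €531.
Total: €1,400 + €1,222 + €531 = €3,153.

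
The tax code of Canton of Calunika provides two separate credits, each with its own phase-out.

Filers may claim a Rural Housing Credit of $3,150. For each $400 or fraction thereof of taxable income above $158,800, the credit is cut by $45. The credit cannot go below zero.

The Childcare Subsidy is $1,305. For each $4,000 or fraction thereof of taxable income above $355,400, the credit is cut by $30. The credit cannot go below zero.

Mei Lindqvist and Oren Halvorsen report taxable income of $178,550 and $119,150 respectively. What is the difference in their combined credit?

$2,250

Mei ($178,550): Rural Housing Credit: income exceeds $158,800 by $19,750, which is 50 full-or-partial $400 increments; reduction = 50 × $45 = $2,250, leaving $900. Childcare Subsidy: $178,550 is at or below the $355,400 threshold, so the full $1,305 applies. total $900 + $1,305 = $2,205
Oren ($119,150): Rural Housing Credit: $119,150 is at or below the $158,800 threshold, so the full $3,150 applies. Childcare Subsidy: $119,150 is at or below the $355,400 threshold, so the full $1,305 applies. total $3,150 + $1,305 = $4,455
Difference: |$2,205 − $4,455| = $2,250.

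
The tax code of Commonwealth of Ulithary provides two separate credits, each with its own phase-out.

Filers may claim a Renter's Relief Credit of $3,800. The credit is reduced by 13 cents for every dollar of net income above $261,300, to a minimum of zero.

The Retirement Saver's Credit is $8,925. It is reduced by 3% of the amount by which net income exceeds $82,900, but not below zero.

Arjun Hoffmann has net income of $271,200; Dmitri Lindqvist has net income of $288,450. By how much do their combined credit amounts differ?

Arjun ($271,200): Renter's Relief Credit: 13% of the $9,900 excess over $261,300 is $1,287; credit = $3,800 − $1,287 = $2,513. Retirement Saver's Credit: 3% of the $188,300 excess over $82,900 is $5,649; credit = $8,925 − $5,649 = $3,276. total $2,513 + $3,276 = $5,789
Dmitri ($288,450): Renter's Relief Credit: 13% of the $27,150 excess over $261,300 is $3,529.50; credit = $3,800 − $3,529.50 = $270.50. Retirement Saver's Credit: 3% of the $205,550 excess over $82,900 is $6,166.50; credit = $8,925 − $6,166.50 = $2,758.50. total $270.50 + $2,758.50 = $3,029
Difference: |$5,789 − $3,029| = $2,760.

$2,760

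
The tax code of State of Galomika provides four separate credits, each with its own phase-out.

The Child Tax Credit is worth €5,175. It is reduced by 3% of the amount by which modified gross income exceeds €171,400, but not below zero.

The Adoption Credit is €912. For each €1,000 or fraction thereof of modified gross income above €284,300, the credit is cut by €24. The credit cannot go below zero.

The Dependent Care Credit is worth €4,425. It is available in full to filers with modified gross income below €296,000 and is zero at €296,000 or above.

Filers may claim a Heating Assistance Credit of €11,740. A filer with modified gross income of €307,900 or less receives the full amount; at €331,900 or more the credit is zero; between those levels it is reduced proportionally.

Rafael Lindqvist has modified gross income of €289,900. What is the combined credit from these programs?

Child Tax Credit: 3% of the €118,500 excess over €171,400 is €3,555; credit = €5,175 − €3,555 = €1,620.
Adoption Credit: income exceeds €284,300 by €5,600, which is 6 full-or-partial €1,000 increments; reduction = 6 × €24 = €144, leaving €768.
Dependent Care Credit: €289,900 is below the €296,000 cutoff, so the full €4,425 applies.
Heating Assistance Credit: €289,900 is at or below the €307,900 threshold, so the full €11,740 applies.
Total: €1,620 + €768 + €4,425 + €11,740 = €18,553.

€18,553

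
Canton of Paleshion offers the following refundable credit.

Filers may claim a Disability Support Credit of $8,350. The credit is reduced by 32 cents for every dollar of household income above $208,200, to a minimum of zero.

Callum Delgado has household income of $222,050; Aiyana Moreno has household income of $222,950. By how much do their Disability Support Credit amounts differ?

$288

Callum ($222,050): Disability Support Credit: 32% of the $13,850 excess over $208,200 is $4,432; credit = $8,350 − $4,432 = $3,918.
Aiyana ($222,950): Disability Support Credit: 32% of the $14,750 excess over $208,200 is $4,720; credit = $8,350 − $4,720 = $3,630.
Difference: |$3,918 − $3,630| = $288.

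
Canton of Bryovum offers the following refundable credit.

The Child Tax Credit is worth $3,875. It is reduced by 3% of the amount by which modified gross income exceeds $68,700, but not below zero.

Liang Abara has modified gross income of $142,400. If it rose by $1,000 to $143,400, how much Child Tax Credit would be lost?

$30

At $142,400 — 3% of the $73,700 excess over $68,700 is $2,211; credit = $3,875 − $2,211 = $1,664.
At $143,400 — 3% of the $74,700 excess over $68,700 is $2,241; credit = $3,875 − $2,241 = $1,634.
Lost: $1,664 − $1,634 = $30.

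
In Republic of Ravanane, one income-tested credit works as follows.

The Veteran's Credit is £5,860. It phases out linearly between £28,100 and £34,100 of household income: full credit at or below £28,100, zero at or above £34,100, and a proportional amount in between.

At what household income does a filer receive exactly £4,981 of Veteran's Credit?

£29,000

£4,981 is 4,981/5,860 of the full £5,860, so 879/5,860 of the £6,000 range has been used: income = £28,100 + £6,000 × 879/5,860 = £29,000.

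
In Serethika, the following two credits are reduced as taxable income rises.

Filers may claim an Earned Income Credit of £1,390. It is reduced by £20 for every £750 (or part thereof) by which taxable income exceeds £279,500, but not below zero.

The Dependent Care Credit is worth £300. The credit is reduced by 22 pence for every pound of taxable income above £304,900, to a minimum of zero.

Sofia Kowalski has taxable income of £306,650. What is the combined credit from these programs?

£650

Earned Income Credit: income exceeds £279,500 by £27,150, which is 37 full-or-partial £750 increments; reduction = 37 × £20 = £740, leaving £650.
Dependent Care Credit: 22% of the £1,750 excess over £304,900 is £385 ≥ base, so the credit is £0.
Total: £650 + £0 = £650.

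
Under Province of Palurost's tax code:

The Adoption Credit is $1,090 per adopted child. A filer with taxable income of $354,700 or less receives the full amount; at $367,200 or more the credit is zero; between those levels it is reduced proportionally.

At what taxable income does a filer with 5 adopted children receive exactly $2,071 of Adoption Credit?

Full credit = 5 × $1,090 = $5,450.
$2,071 is 2,071/5,450 of the full $5,450, so 3,379/5,450 of the $12,500 range has been used: income = $354,700 + $12,500 × 3,379/5,450 = $362,450.

$362,450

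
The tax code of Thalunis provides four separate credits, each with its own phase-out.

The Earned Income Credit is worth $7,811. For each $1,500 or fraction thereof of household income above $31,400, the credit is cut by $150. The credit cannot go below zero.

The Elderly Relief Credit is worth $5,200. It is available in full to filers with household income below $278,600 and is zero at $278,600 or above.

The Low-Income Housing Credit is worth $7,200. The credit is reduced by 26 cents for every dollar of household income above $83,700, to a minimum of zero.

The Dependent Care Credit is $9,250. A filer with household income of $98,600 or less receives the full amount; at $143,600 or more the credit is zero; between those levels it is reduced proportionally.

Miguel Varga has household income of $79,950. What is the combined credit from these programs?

Earned Income Credit: income exceeds $31,400 by $48,550, which is 33 full-or-partial $1,500 increments; reduction = 33 × $150 = $4,950, leaving $2,861.
Elderly Relief Credit: $79,950 is below the $278,600 cutoff, so the full $5,200 applies.
Low-Income Housing Credit: $79,950 is at or below the $83,700 threshold, so the full $7,200 applies.
Dependent Care Credit: $79,950 is at or below the $98,600 threshold, so the full $9,250 applies.
Total: $2,861 + $5,200 + $7,200 + $9,250 = $24,511.

$24,511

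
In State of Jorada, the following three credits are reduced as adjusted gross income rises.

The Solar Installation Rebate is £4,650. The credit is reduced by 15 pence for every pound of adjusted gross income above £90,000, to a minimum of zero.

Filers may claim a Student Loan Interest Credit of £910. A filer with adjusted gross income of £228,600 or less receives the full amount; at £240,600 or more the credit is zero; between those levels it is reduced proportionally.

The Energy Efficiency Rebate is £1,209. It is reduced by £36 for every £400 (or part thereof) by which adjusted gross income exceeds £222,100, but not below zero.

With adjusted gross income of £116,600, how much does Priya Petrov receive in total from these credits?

£2,779

Solar Installation Rebate: 15% of the £26,600 excess over £90,000 is £3,990; credit = £4,650 − £3,990 = £660.
Student Loan Interest Credit: £116,600 is at or below the £228,600 threshold, so the full £910 applies.
Energy Efficiency Rebate: £116,600 is at or below the £222,100 threshold, so the full £1,209 applies.
Total: £660 + £910 + £1,209 = £2,779.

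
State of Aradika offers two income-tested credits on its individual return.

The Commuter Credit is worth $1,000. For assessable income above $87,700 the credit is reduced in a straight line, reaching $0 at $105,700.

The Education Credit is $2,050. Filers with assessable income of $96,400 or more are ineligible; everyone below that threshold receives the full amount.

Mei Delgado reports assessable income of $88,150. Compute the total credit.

$3,025

Commuter Credit: $88,150 is $450 into a $18,000 phase-out range, leaving 17,550/18,000 of the credit: $1,000 × 17,550/18,000 = $975.
Education Credit: $88,150 is below the $96,400 cutoff, so the full $2,050 applies.
Total: $975 + $2,050 = $3,025.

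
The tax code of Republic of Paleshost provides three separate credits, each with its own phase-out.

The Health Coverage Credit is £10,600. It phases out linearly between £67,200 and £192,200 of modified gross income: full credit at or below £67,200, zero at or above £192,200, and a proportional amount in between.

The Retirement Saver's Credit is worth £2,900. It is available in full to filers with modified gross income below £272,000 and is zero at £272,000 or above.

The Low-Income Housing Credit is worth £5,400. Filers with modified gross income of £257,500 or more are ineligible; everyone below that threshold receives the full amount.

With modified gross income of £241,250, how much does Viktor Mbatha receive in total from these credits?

£8,300

Health Coverage Credit: £241,250 is at or above £192,200, so the credit is £0.
Retirement Saver's Credit: £241,250 is below the £272,000 cutoff, so the full £2,900 applies.
Low-Income Housing Credit: £241,250 is below the £257,500 cutoff, so the full £5,400 applies.
Total: £0 + £2,900 + £5,400 = £8,300.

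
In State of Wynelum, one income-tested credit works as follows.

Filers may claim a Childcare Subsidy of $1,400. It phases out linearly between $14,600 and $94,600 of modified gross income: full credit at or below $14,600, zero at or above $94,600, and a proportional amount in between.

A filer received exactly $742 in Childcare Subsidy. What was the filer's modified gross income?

$52,200

$742 is 742/1,400 of the full $1,400, so 658/1,400 of the $80,000 range has been used: income = $14,600 + $80,000 × 658/1,400 = $52,200.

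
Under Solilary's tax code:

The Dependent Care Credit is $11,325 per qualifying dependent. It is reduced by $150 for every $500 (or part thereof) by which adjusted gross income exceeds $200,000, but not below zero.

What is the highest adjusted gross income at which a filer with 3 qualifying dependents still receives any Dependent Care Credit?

$313,000

Full credit = 3 × $11,325 = $33,975.
After 226 increments the reduction is 226 × $150 = $33,900, leaving $75; one more increment wipes it out. Increment 226 ends at excess 226 × $500 = $113,000, so the highest qualifying income is $200,000 + $113,000 = $313,000.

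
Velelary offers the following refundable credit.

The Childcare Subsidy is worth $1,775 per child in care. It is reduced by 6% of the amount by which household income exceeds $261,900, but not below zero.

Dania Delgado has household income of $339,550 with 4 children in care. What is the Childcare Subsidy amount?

Childcare Subsidy: base = 4 × $1,775 = $7,100. 6% of the $77,650 excess over $261,900 is $4,659; credit = $7,100 − $4,659 = $2,441.

$2,441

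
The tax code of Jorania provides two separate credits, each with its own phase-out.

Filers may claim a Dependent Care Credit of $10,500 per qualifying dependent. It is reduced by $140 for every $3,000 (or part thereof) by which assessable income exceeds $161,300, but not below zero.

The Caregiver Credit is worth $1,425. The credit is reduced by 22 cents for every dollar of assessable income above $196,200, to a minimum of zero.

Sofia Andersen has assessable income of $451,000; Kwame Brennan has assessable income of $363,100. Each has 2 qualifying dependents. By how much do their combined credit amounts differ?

$4,060

Sofia ($451,000): Dependent Care Credit: base = 2 × $10,500 = $21,000. income exceeds $161,300 by $289,700, which is 97 full-or-partial $3,000 increments; reduction = 97 × $140 = $13,580, leaving $7,420. Caregiver Credit: 22% of the $254,800 excess over $196,200 is $56,056 ≥ base, so the credit is $0. total $7,420 + $0 = $7,420
Kwame ($363,100): Dependent Care Credit: base = 2 × $10,500 = $21,000. income exceeds $161,300 by $201,800, which is 68 full-or-partial $3,000 increments; reduction = 68 × $140 = $9,520, leaving $11,480. Caregiver Credit: 22% of the $166,900 excess over $196,200 is $36,718 ≥ base, so the credit is $0. total $11,480 + $0 = $11,480
Difference: |$7,420 − $11,480| = $4,060.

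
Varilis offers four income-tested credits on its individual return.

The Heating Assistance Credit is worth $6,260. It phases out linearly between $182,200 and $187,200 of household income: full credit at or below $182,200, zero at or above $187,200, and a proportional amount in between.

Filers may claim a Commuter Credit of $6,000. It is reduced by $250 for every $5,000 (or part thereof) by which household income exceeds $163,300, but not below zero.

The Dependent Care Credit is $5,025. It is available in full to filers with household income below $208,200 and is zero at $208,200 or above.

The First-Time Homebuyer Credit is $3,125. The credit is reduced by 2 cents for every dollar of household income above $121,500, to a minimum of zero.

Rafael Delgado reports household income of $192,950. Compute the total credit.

Heating Assistance Credit: $192,950 is at or above $187,200, so the credit is $0.
Commuter Credit: income exceeds $163,300 by $29,650, which is 6 full-or-partial $5,000 increments; reduction = 6 × $250 = $1,500, leaving $4,500.
Dependent Care Credit: $192,950 is below the $208,200 cutoff, so the full $5,025 applies.
First-Time Homebuyer Credit: 2% of the $71,450 excess over $121,500 is $1,429; credit = $3,125 − $1,429 = $1,696.
Total: $0 + $4,500 + $5,025 + $1,696 = $11,221.

$11,221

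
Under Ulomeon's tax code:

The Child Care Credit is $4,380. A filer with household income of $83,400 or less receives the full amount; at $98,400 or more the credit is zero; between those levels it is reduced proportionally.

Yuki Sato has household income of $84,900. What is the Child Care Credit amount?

$3,942

Child Care Credit: $84,900 is $1,500 into a $15,000 phase-out range, leaving 13,500/15,000 of the credit: $4,380 × 13,500/15,000 = $3,942.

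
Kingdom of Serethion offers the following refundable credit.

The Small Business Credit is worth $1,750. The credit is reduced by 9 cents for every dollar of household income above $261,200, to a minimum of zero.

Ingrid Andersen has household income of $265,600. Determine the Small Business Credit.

$1,354

Small Business Credit: 9% of the $4,400 excess over $261,200 is $396; credit = $1,750 − $396 = $1,354.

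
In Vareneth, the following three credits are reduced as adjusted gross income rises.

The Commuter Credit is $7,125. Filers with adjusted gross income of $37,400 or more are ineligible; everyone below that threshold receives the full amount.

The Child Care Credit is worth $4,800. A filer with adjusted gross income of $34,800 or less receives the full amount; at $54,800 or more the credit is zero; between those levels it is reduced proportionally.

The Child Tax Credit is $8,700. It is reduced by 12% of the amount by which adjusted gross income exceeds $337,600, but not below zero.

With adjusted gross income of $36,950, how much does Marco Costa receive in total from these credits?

Commuter Credit: $36,950 is below the $37,400 cutoff, so the full $7,125 applies.
Child Care Credit: $36,950 is $2,150 into a $20,000 phase-out range, leaving 17,850/20,000 of the credit: $4,800 × 17,850/20,000 = $4,284.
Child Tax Credit: $36,950 is at or below the $337,600 threshold, so the full $8,700 applies.
Total: $7,125 + $4,284 + $8,700 = $20,109.

$20,109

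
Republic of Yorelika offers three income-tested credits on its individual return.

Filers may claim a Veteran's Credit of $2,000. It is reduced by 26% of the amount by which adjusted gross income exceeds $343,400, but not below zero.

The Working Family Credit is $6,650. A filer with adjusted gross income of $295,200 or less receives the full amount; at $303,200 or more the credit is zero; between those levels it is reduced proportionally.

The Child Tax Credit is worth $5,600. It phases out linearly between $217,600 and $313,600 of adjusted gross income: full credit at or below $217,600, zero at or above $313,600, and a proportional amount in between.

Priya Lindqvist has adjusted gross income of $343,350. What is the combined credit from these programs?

Veteran's Credit: $343,350 is at or below the $343,400 threshold, so the full $2,000 applies.
Working Family Credit: $343,350 is at or above $303,200, so the credit is $0.
Child Tax Credit: $343,350 is at or above $313,600, so the credit is $0.
Total: $2,000 + $0 + $0 = $2,000.

$2,000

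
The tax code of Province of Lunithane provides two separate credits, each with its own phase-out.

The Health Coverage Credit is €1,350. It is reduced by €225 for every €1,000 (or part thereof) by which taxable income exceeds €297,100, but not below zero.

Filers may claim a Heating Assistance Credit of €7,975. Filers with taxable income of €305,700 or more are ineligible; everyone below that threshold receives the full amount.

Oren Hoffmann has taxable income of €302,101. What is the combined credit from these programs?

Health Coverage Credit: income exceeds €297,100 by €5,001 → 6 increments × €225 = €1,350 ≥ base, so the credit is €0.
Heating Assistance Credit: €302,101 is below the €305,700 cutoff, so the full €7,975 applies.
Total: €0 + €7,975 = €7,975.

€7,975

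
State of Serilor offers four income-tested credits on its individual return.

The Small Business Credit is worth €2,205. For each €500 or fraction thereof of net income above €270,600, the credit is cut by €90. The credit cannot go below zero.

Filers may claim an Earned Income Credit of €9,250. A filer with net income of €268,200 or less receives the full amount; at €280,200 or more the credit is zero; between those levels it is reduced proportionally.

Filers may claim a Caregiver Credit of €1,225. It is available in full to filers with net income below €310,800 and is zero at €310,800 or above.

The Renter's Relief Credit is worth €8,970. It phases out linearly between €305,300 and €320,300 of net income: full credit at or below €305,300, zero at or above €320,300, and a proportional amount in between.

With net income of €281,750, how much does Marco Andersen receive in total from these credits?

€10,330

Small Business Credit: income exceeds €270,600 by €11,150, which is 23 full-or-partial €500 increments; reduction = 23 × €90 = €2,070, leaving €135.
Earned Income Credit: €281,750 is at or above €280,200, so the credit is €0.
Caregiver Credit: €281,750 is below the €310,800 cutoff, so the full €1,225 applies.
Renter's Relief Credit: €281,750 is at or below the €305,300 threshold, so the full €8,970 applies.
Total: €135 + €0 + €1,225 + €8,970 = €10,330.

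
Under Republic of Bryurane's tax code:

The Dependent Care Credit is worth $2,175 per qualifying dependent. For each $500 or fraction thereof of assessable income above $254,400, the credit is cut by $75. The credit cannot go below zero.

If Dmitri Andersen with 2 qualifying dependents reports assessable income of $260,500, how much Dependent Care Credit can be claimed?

$3,375

Dependent Care Credit: base = 2 × $2,175 = $4,350. income exceeds $254,400 by $6,100, which is 13 full-or-partial $500 increments; reduction = 13 × $75 = $975, leaving $3,375.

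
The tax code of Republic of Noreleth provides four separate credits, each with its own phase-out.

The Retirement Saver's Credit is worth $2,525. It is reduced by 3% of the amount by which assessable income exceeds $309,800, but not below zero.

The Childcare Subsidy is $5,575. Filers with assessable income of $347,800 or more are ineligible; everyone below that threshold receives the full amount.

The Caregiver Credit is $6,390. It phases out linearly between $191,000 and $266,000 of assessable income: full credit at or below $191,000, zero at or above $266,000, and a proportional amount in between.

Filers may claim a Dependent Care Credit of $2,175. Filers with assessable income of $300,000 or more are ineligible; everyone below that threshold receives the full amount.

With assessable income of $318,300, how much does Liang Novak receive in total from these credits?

$7,845

Retirement Saver's Credit: 3% of the $8,500 excess over $309,800 is $255; credit = $2,525 − $255 = $2,270.
Childcare Subsidy: $318,300 is below the $347,800 cutoff, so the full $5,575 applies.
Caregiver Credit: $318,300 is at or above $266,000, so the credit is $0.
Dependent Care Credit: $318,300 meets or exceeds the $300,000 cutoff, so the credit is $0.
Total: $2,270 + $5,575 + $0 + $0 = $7,845.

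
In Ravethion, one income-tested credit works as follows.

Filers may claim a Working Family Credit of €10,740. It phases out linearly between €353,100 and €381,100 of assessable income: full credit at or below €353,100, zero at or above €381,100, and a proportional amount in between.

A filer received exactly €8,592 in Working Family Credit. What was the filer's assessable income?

€8,592 is 8,592/10,740 of the full €10,740, so 2,148/10,740 of the €28,000 range has been used: income = €353,100 + €28,000 × 2,148/10,740 = €358,700.

€358,700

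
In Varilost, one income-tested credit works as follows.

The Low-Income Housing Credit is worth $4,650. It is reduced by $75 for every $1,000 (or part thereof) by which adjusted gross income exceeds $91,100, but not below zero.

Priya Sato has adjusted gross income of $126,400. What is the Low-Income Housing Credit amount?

$1,950

Low-Income Housing Credit: income exceeds $91,100 by $35,300, which is 36 full-or-partial $1,000 increments; reduction = 36 × $75 = $2,700, leaving $1,950.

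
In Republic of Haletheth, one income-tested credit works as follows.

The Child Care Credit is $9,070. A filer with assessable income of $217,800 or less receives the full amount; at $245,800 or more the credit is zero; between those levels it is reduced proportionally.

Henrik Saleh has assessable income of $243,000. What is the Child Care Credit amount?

$907

Child Care Credit: $243,000 is $25,200 into a $28,000 phase-out range, leaving 2,800/28,000 of the credit: $9,070 × 2,800/28,000 = $907.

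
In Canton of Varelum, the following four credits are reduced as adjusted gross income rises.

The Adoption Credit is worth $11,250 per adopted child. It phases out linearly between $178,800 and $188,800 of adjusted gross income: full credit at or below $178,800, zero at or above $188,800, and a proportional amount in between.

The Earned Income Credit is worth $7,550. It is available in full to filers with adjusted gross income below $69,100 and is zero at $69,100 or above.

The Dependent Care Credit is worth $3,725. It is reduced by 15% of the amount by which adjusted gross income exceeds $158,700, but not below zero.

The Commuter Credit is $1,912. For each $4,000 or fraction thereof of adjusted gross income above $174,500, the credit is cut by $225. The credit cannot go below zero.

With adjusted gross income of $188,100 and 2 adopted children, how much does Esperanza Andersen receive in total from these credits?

$2,587

Adoption Credit: base = 2 × $11,250 = $22,500. $188,100 is $9,300 into a $10,000 phase-out range, leaving 700/10,000 of the credit: $22,500 × 700/10,000 = $1,575.
Earned Income Credit: $188,100 meets or exceeds the $69,100 cutoff, so the credit is $0.
Dependent Care Credit: 15% of the $29,400 excess over $158,700 is $4,410 ≥ base, so the credit is $0.
Commuter Credit: income exceeds $174,500 by $13,600, which is 4 full-or-partial $4,000 increments; reduction = 4 × $225 = $900, leaving $1,012.
Total: $1,575 + $0 + $0 + $1,012 = $2,587.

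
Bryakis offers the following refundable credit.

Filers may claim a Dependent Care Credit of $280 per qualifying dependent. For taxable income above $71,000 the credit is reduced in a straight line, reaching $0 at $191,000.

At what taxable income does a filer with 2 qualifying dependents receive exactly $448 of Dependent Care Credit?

Full credit = 2 × $280 = $560.
$448 is 448/560 of the full $560, so 112/560 of the $120,000 range has been used: income = $71,000 + $120,000 × 112/560 = $95,000.

$95,000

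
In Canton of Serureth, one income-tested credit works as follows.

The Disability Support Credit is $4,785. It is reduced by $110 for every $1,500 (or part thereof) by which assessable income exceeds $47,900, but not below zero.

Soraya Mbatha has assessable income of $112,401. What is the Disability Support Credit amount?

Disability Support Credit: income exceeds $47,900 by $64,501 → 44 increments × $110 = $4,840 ≥ base, so the credit is $0.

$0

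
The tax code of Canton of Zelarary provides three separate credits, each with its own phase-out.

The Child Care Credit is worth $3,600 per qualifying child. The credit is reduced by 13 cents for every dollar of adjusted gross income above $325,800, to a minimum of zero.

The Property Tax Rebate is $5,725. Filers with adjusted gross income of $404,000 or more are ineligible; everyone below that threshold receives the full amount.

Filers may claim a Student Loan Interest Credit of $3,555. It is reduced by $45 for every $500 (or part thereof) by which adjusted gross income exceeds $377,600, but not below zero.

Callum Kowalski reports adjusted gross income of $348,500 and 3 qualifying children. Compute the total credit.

Child Care Credit: base = 3 × $3,600 = $10,800. 13% of the $22,700 excess over $325,800 is $2,951; credit = $10,800 − $2,951 = $7,849.
Property Tax Rebate: $348,500 is below the $404,000 cutoff, so the full $5,725 applies.
Student Loan Interest Credit: $348,500 is at or below the $377,600 threshold, so the full $3,555 applies.
Total: $7,849 + $5,725 + $3,555 = $17,129.

$17,129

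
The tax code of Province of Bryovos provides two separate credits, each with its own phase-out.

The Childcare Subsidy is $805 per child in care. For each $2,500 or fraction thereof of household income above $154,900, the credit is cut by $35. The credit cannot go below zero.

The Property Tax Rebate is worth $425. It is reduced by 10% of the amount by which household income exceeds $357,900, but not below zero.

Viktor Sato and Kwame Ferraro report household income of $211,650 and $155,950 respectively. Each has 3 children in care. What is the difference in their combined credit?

Viktor ($211,650): Childcare Subsidy: base = 3 × $805 = $2,415. income exceeds $154,900 by $56,750, which is 23 full-or-partial $2,500 increments; reduction = 23 × $35 = $805, leaving $1,610. Property Tax Rebate: $211,650 is at or below the $357,900 threshold, so the full $425 applies. total $1,610 + $425 = $2,035
Kwame ($155,950): Childcare Subsidy: base = 3 × $805 = $2,415. income exceeds $154,900 by $1,050, which is 1 full-or-partial $2,500 increment; reduction = 1 × $35 = $35, leaving $2,380. Property Tax Rebate: $155,950 is at or below the $357,900 threshold, so the full $425 applies. total $2,380 + $425 = $2,805
Difference: |$2,035 − $2,805| = $770.

$770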